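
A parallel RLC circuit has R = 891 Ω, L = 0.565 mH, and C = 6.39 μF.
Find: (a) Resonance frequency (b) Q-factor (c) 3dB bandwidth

Step 1 — Resonance: ω₀ = 1/√(LC) = 1/√(0.000565·6.39e-06) = 1.664e+04 rad/s.
Step 2 — f₀ = ω₀/(2π) = 2649 Hz.
Step 3 — Parallel Q: Q = R/(ω₀L) = 891/(1.664e+04·0.000565) = 94.76.
Step 4 — Bandwidth: Δω = ω₀/Q = 175.6 rad/s; BW = Δω/(2π) = 27.95 Hz.

(a) f₀ = 2649 Hz  (b) Q = 94.76  (c) BW = 27.95 Hz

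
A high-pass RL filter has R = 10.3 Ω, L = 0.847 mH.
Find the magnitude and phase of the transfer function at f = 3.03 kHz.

Step 1 — Angular frequency: ω = 2π·3030 = 1.904e+04 rad/s.
Step 2 — Transfer function: H(jω) = jωL/(R + jωL).
Step 3 — Numerator jωL = j·16.13; denominator R + jωL = 10.3 + j16.13.
Step 4 — H = 0.7102 + j0.4537.
Step 5 — Magnitude: |H| = 0.8427 (-1.5 dB); phase: φ = 32.6°.

|H| = 0.8427 (-1.5 dB), φ = 32.6°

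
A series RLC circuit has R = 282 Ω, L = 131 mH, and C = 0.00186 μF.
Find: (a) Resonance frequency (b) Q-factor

Step 1 — Resonance condition Im(Z)=0 gives ω₀ = 1/√(LC).
Step 2 — ω₀ = 1/√(0.131·1.86e-09) = 6.406e+04 rad/s.
Step 3 — f₀ = ω₀/(2π) = 1.02e+04 Hz.
Step 4 — Series Q: Q = ω₀L/R = 6.406e+04·0.131/282 = 29.76.

(a) f₀ = 1.02e+04 Hz  (b) Q = 29.76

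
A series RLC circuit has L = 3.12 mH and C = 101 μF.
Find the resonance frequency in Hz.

Step 1 — Resonance condition Im(Z)=0 gives ω₀ = 1/√(LC).
Step 2 — ω₀ = 1/√(0.00312·0.000101) = 1781 rad/s.
Step 3 — f₀ = ω₀/(2π) = 283.5 Hz.

f₀ = 283.5 Hz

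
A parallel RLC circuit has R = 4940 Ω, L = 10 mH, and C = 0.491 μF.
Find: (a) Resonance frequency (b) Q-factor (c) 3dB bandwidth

Step 1 — Resonance: ω₀ = 1/√(LC) = 1/√(0.01·4.91e-07) = 1.427e+04 rad/s.
Step 2 — f₀ = ω₀/(2π) = 2271 Hz.
Step 3 — Parallel Q: Q = R/(ω₀L) = 4940/(1.427e+04·0.01) = 34.62.
Step 4 — Bandwidth: Δω = ω₀/Q = 412.3 rad/s; BW = Δω/(2π) = 65.62 Hz.

(a) f₀ = 2271 Hz  (b) Q = 34.62  (c) BW = 65.62 Hz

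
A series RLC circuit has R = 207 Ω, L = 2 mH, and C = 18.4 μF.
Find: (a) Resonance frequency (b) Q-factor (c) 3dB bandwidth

Step 1 — Resonance condition Im(Z)=0 gives ω₀ = 1/√(LC).
Step 2 — ω₀ = 1/√(0.002·1.84e-05) = 5213 rad/s.
Step 3 — f₀ = ω₀/(2π) = 829.7 Hz.
Step 4 — Series Q: Q = ω₀L/R = 5213·0.002/207 = 0.05037.
Step 5 — 3dB bandwidth: Δω = ω₀/Q = 1.035e+05 rad/s; BW = Δω/(2π) = 1.647e+04 Hz.

(a) f₀ = 829.7 Hz  (b) Q = 0.05037  (c) BW = 1.647e+04 Hz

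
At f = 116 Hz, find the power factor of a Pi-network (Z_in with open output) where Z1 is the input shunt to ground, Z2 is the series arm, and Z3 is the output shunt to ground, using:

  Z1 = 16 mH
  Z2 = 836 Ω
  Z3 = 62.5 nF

Step 1 — Angular frequency: ω = 2π·f = 2π·116 = 728.8 rad/s.
Step 2 — Component impedances:
  Z1: Z = jωL = j·728.8·0.016 = 0 + j11.66 Ω
  Z2: Z = R = 836 Ω
  Z3: Z = 1/(jωC) = -j/(ω·C) = 0 - j2.195e+04 Ω
Step 3 — With open output, the series arm Z2 and the output shunt Z3 appear in series to ground: Z2 + Z3 = 836 - j2.195e+04 Ω.
Step 4 — Parallel with input shunt Z1: Z_in = Z1 || (Z2 + Z3) = 0.0002358 + j11.67 Ω = 11.67∠90.0° Ω.
Step 5 — Power factor: PF = cos(φ) = Re(Z)/|Z| = 0.0002358/11.67 = 2.021e-05.
Step 6 — Type: Im(Z) = 11.67 ⇒ lagging (phase φ = 90.0°).

PF = 2.021e-05 (lagging, φ = 90.0°)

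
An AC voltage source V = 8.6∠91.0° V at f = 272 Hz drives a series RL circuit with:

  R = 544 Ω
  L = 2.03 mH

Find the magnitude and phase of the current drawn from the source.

Step 1 — Angular frequency: ω = 2π·f = 2π·272 = 1709 rad/s.
Step 2 — Component impedances:
  R: Z = R = 544 Ω
  L: Z = jωL = j·1709·0.00203 = 0 + j3.469 Ω
Step 3 — Series combination: Z_total = R + L = 544 + j3.469 Ω = 544∠0.4° Ω.
Step 4 — Source phasor: V = 8.6∠91.0° V = -0.1501 + j8.599 V.
Step 5 — Ohm's law: I = V / Z_total = (-0.1501 + j8.599) / (544 + j3.469) = -0.0001751 + j0.01581 A.
Step 6 — Convert to polar: |I| = 0.01581 A, ∠I = 90.6°.

I = 0.01581∠90.6° A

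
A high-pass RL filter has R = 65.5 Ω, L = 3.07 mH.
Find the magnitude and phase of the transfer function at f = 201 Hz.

Step 1 — Angular frequency: ω = 2π·201 = 1263 rad/s.
Step 2 — Transfer function: H(jω) = jωL/(R + jωL).
Step 3 — Numerator jωL = j·3.877; denominator R + jωL = 65.5 + j3.877.
Step 4 — H = 0.003492 + j0.05899.
Step 5 — Magnitude: |H| = 0.05909 (-24.6 dB); phase: φ = 86.6°.

|H| = 0.05909 (-24.6 dB), φ = 86.6°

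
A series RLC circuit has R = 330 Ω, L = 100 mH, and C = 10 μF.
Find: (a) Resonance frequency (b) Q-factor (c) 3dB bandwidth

Step 1 — Resonance: ω₀ = 1/√(LC) = 1/√(0.1·1e-05) = 1000 rad/s.
Step 2 — f₀ = ω₀/(2π) = 159.2 Hz.
Step 3 — Series Q: Q = ω₀L/R = 1000·0.1/330 = 0.303.
Step 4 — Bandwidth: Δω = ω₀/Q = 3300 rad/s; BW = Δω/(2π) = 525.2 Hz.

(a) f₀ = 159.2 Hz  (b) Q = 0.303  (c) BW = 525.2 Hz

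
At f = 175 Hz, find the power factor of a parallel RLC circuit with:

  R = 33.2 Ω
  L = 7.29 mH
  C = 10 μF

Step 1 — Angular frequency: ω = 2π·f = 2π·175 = 1100 rad/s.
Step 2 — Component impedances:
  R: Z = R = 33.2 Ω
  L: Z = jωL = j·1100·0.00729 = 0 + j8.016 Ω
  C: Z = 1/(jωC) = -j/(ω·C) = 0 - j90.95 Ω
Step 3 — Parallel combination: 1/Z_total = 1/R + 1/L + 1/C; Z_total = 2.175 + j8.215 Ω = 8.498∠75.2° Ω.
Step 4 — Power factor: PF = cos(φ) = Re(Z)/|Z| = 2.175/8.4977 = 0.256.
Step 5 — Type: Im(Z) = 8.215 ⇒ lagging (phase φ = 75.2°).

PF = 0.256 (lagging, φ = 75.2°)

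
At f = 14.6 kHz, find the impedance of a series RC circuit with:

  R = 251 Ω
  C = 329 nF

Step 1 — Angular frequency: ω = 2π·f = 2π·1.46e+04 = 9.173e+04 rad/s.
Step 2 — Component impedances:
  R: Z = R = 251 Ω
  C: Z = 1/(jωC) = -j/(ω·C) = 0 - j33.13 Ω
Step 3 — Series combination: Z_total = R + C = 251 - j33.13 Ω = 253.2∠-7.5° Ω.

Z = 251 - j33.13 Ω = 253.2∠-7.5° Ω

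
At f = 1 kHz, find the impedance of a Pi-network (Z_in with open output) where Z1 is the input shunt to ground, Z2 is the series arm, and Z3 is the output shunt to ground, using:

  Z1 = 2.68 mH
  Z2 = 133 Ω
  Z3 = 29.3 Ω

Step 1 — Angular frequency: ω = 2π·f = 2π·1000 = 6283 rad/s.
Step 2 — Component impedances:
  Z1: Z = jωL = j·6283·0.00268 = 0 + j16.84 Ω
  Z2: Z = R = 133 Ω
  Z3: Z = R = 29.3 Ω
Step 3 — With open output, the series arm Z2 and the output shunt Z3 appear in series to ground: Z2 + Z3 = 162.3 Ω.
Step 4 — Parallel with input shunt Z1: Z_in = Z1 || (Z2 + Z3) = 1.728 + j16.66 Ω = 16.75∠84.1° Ω.

Z = 1.728 + j16.66 Ω = 16.75∠84.1° Ω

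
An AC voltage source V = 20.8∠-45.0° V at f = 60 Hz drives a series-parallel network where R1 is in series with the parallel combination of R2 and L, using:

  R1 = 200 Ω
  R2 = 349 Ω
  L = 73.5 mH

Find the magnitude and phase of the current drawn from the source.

Step 1 — Angular frequency: ω = 2π·f = 2π·60 = 377 rad/s.
Step 2 — Component impedances:
  R1: Z = R = 200 Ω
  R2: Z = R = 349 Ω
  L: Z = jωL = j·377·0.0735 = 0 + j27.71 Ω
Step 3 — Parallel branch: R2 || L = 1/(1/R2 + 1/L) = 2.186 + j27.54 Ω.
Step 4 — Series with R1: Z_total = R1 + (R2 || L) = 202.2 + j27.54 Ω = 204.1∠7.8° Ω.
Step 5 — Source phasor: V = 20.8∠-45.0° V = 14.71 - j14.71 V.
Step 6 — Ohm's law: I = V / Z_total = (14.71 - j14.71) / (202.2 + j27.54) = 0.06169 - j0.08115 A.
Step 7 — Convert to polar: |I| = 0.1019 A, ∠I = -52.8°.

I = 0.1019∠-52.8° A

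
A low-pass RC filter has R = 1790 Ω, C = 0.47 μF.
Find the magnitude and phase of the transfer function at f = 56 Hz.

Step 1 — Angular frequency: ω = 2π·56 = 351.9 rad/s.
Step 2 — Transfer function: H(jω) = 1/(1 + jωRC).
Step 3 — Denominator: 1 + jωRC = 1 + j·351.9·1790·4.7e-07 = 1 + j0.296.
Step 4 — H = 0.9194 - j0.2722.
Step 5 — Magnitude: |H| = 0.9589 (-0.4 dB); phase: φ = -16.5°.

|H| = 0.9589 (-0.4 dB), φ = -16.5°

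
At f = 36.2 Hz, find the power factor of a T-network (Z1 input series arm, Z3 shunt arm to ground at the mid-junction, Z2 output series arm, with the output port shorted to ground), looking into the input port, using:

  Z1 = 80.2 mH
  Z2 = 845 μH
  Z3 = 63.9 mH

Step 1 — Angular frequency: ω = 2π·f = 2π·36.2 = 227.5 rad/s.
Step 2 — Component impedances:
  Z1: Z = jωL = j·227.5·0.0802 = 0 + j18.24 Ω
  Z2: Z = jωL = j·227.5·0.000845 = 0 + j0.1922 Ω
  Z3: Z = jωL = j·227.5·0.0639 = 0 + j14.53 Ω
Step 3 — With the output port shorted to ground, the output series arm Z2 runs from the junction to ground; the shunt arm Z3 also runs from the junction to ground. They appear in parallel: Z3 || Z2 = 0 + j0.1897 Ω.
Step 4 — Series with input arm Z1: Z_in = Z1 + (Z3 || Z2) = 0 + j18.43 Ω = 18.43∠90.0° Ω.
Step 5 — Power factor: PF = cos(φ) = Re(Z)/|Z| = 0/18.43 = 0.
Step 6 — Type: Im(Z) = 18.43 ⇒ lagging (phase φ = 90.0°).

PF = 0 (lagging, φ = 90.0°)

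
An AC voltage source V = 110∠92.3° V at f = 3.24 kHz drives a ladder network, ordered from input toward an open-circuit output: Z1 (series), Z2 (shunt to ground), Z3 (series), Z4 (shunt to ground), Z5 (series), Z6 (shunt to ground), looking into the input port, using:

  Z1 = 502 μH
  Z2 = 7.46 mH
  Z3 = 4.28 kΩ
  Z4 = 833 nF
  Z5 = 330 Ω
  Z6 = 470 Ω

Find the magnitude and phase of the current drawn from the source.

Step 1 — Angular frequency: ω = 2π·f = 2π·3240 = 2.036e+04 rad/s.
Step 2 — Component impedances:
  Z1: Z = jωL = j·2.036e+04·0.000502 = 0 + j10.22 Ω
  Z2: Z = jωL = j·2.036e+04·0.00746 = 0 + j151.9 Ω
  Z3: Z = R = 4280 Ω
  Z4: Z = 1/(jωC) = -j/(ω·C) = 0 - j58.97 Ω
  Z5: Z = R = 330 Ω
  Z6: Z = R = 470 Ω
Step 3 — Ladder network (open output): work backward from the far end, alternating series and parallel combinations. Z_in = 5.381 + j162 Ω = 162.1∠88.1° Ω.
Step 4 — Source phasor: V = 110∠92.3° V = -4.414 + j109.9 V.
Step 5 — Ohm's law: I = V / Z_total = (-4.414 + j109.9) / (5.381 + j162) = 0.6769 + j0.04974 A.
Step 6 — Convert to polar: |I| = 0.6788 A, ∠I = 4.2°.

I = 0.6788∠4.2° A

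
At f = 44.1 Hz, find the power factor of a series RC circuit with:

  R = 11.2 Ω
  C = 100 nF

Step 1 — Angular frequency: ω = 2π·f = 2π·44.1 = 277.1 rad/s.
Step 2 — Component impedances:
  R: Z = R = 11.2 Ω
  C: Z = 1/(jωC) = -j/(ω·C) = 0 - j3.609e+04 Ω
Step 3 — Series combination: Z_total = R + C = 11.2 - j3.609e+04 Ω = 3.609e+04∠-90.0° Ω.
Step 4 — Power factor: PF = cos(φ) = Re(Z)/|Z| = 11.2/3.609e+04 = 0.0003103.
Step 5 — Type: Im(Z) = -3.609e+04 ⇒ leading (phase φ = -90.0°).

PF = 0.0003103 (leading, φ = -90.0°)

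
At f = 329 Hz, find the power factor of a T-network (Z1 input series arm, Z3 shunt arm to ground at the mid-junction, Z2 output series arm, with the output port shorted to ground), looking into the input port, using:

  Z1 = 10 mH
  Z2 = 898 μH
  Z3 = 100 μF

Step 1 — Angular frequency: ω = 2π·f = 2π·329 = 2067 rad/s.
Step 2 — Component impedances:
  Z1: Z = jωL = j·2067·0.01 = 0 + j20.67 Ω
  Z2: Z = jωL = j·2067·0.000898 = 0 + j1.856 Ω
  Z3: Z = 1/(jωC) = -j/(ω·C) = 0 - j4.838 Ω
Step 3 — With the output port shorted to ground, the output series arm Z2 runs from the junction to ground; the shunt arm Z3 also runs from the junction to ground. They appear in parallel: Z3 || Z2 = 0 + j3.012 Ω.
Step 4 — Series with input arm Z1: Z_in = Z1 + (Z3 || Z2) = 0 + j23.68 Ω = 23.68∠90.0° Ω.
Step 5 — Power factor: PF = cos(φ) = Re(Z)/|Z| = 0/23.68 = 0.
Step 6 — Type: Im(Z) = 23.68 ⇒ lagging (phase φ = 90.0°).

PF = 0 (lagging, φ = 90.0°)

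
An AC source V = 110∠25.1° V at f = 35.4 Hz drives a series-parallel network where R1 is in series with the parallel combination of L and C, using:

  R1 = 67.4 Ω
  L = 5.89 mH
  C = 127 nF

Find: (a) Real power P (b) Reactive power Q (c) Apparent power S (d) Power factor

Step 1 — Angular frequency: ω = 2π·f = 2π·35.4 = 222.4 rad/s.
Step 2 — Component impedances:
  R1: Z = R = 67.4 Ω
  L: Z = jωL = j·222.4·0.00589 = 0 + j1.31 Ω
  C: Z = 1/(jωC) = -j/(ω·C) = 0 - j3.54e+04 Ω
Step 3 — Parallel branch: L || C = 1/(1/L + 1/C) = 0 + j1.31 Ω.
Step 4 — Series with R1: Z_total = R1 + (L || C) = 67.4 + j1.31 Ω = 67.41∠1.1° Ω.
Step 5 — Source phasor: V = 110∠25.1° V = 99.61 + j46.66 V.
Step 6 — Current: I = V / Z = 1.491 + j0.6633 A = 1.632∠24.0° A.
Step 7 — Complex power: S = V·I* = 179.5 + j3.488 VA.
Step 8 — Real power: P = Re(S) = 179.5 W.
Step 9 — Reactive power: Q = Im(S) = 3.488 VAR.
Step 10 — Apparent power: |S| = 179.5 VA.
Step 11 — Power factor: PF = P/|S| = 0.9998 (lagging).

(a) P = 179.5 W  (b) Q = 3.488 VAR  (c) S = 179.5 VA  (d) PF = 0.9998 (lagging)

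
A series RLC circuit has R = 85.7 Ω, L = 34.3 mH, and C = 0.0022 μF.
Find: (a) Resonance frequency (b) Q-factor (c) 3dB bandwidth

Step 1 — Resonance: ω₀ = 1/√(LC) = 1/√(0.0343·2.2e-09) = 1.151e+05 rad/s.
Step 2 — f₀ = ω₀/(2π) = 1.832e+04 Hz.
Step 3 — Series Q: Q = ω₀L/R = 1.151e+05·0.0343/85.7 = 46.07.
Step 4 — Bandwidth: Δω = ω₀/Q = 2499 rad/s; BW = Δω/(2π) = 397.7 Hz.

(a) f₀ = 1.832e+04 Hz  (b) Q = 46.07  (c) BW = 397.7 Hz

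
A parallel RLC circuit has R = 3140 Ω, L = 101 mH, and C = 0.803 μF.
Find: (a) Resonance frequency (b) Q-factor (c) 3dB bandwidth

Step 1 — Resonance: ω₀ = 1/√(LC) = 1/√(0.101·8.03e-07) = 3511 rad/s.
Step 2 — f₀ = ω₀/(2π) = 558.9 Hz.
Step 3 — Parallel Q: Q = R/(ω₀L) = 3140/(3511·0.101) = 8.854.
Step 4 — Bandwidth: Δω = ω₀/Q = 396.6 rad/s; BW = Δω/(2π) = 63.12 Hz.

(a) f₀ = 558.9 Hz  (b) Q = 8.854  (c) BW = 63.12 Hz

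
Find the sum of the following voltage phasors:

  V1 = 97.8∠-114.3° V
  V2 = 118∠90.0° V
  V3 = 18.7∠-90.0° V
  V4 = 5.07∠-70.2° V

Step 1 — Convert each phasor to rectangular form:
  V1 = 97.8·(cos(-114.3°) + j·sin(-114.3°)) = -40.25 - j89.14 V
  V2 = 118·(cos(90.0°) + j·sin(90.0°)) = 0 + j118 V
  V3 = 18.7·(cos(-90.0°) + j·sin(-90.0°)) = 0 - j18.7 V
  V4 = 5.07·(cos(-70.2°) + j·sin(-70.2°)) = 1.717 - j4.77 V
Step 2 — Sum components: V_total = -38.53 + j5.394 V.
Step 3 — Convert to polar: |V_total| = 38.9 V, ∠V_total = 172.0°.

V_total = 38.9∠172.0° V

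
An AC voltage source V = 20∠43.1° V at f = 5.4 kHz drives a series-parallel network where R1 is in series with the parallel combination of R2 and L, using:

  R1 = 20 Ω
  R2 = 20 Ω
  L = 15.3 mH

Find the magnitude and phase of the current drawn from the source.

Step 1 — Angular frequency: ω = 2π·f = 2π·5400 = 3.393e+04 rad/s.
Step 2 — Component impedances:
  R1: Z = R = 20 Ω
  R2: Z = R = 20 Ω
  L: Z = jωL = j·3.393e+04·0.0153 = 0 + j519.1 Ω
Step 3 — Parallel branch: R2 || L = 1/(1/R2 + 1/L) = 19.97 + j0.7694 Ω.
Step 4 — Series with R1: Z_total = R1 + (R2 || L) = 39.97 + j0.7694 Ω = 39.98∠1.1° Ω.
Step 5 — Source phasor: V = 20∠43.1° V = 14.6 + j13.67 V.
Step 6 — Ohm's law: I = V / Z_total = (14.6 + j13.67) / (39.97 + j0.7694) = 0.3718 + j0.3347 A.
Step 7 — Convert to polar: |I| = 0.5003 A, ∠I = 42.0°.

I = 0.5003∠42.0° A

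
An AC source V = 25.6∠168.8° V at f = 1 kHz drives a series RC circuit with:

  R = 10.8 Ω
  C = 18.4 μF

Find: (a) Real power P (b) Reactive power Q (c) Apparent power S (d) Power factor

Step 1 — Angular frequency: ω = 2π·f = 2π·1000 = 6283 rad/s.
Step 2 — Component impedances:
  R: Z = R = 10.8 Ω
  C: Z = 1/(jωC) = -j/(ω·C) = 0 - j8.65 Ω
Step 3 — Series combination: Z_total = R + C = 10.8 - j8.65 Ω = 13.84∠-38.7° Ω.
Step 4 — Source phasor: V = 25.6∠168.8° V = -25.11 + j4.972 V.
Step 5 — Current: I = V / Z = -1.641 - j0.854 A = 1.85∠-152.5° A.
Step 6 — Complex power: S = V·I* = 36.97 - j29.61 VA.
Step 7 — Real power: P = Re(S) = 36.97 W.
Step 8 — Reactive power: Q = Im(S) = -29.61 VAR.
Step 9 — Apparent power: |S| = 47.36 VA.
Step 10 — Power factor: PF = P/|S| = 0.7805 (leading).

(a) P = 36.97 W  (b) Q = -29.61 VAR  (c) S = 47.36 VA  (d) PF = 0.7805 (leading)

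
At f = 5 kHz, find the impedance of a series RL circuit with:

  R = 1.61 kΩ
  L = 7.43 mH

Step 1 — Angular frequency: ω = 2π·f = 2π·5000 = 3.142e+04 rad/s.
Step 2 — Component impedances:
  R: Z = R = 1610 Ω
  L: Z = jωL = j·3.142e+04·0.00743 = 0 + j233.4 Ω
Step 3 — Series combination: Z_total = R + L = 1610 + j233.4 Ω = 1627∠8.2° Ω.

Z = 1610 + j233.4 Ω = 1627∠8.2° Ω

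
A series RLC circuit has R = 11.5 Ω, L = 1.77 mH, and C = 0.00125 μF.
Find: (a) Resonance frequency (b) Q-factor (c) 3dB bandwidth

Step 1 — Resonance: ω₀ = 1/√(LC) = 1/√(0.00177·1.25e-09) = 6.723e+05 rad/s.
Step 2 — f₀ = ω₀/(2π) = 1.07e+05 Hz.
Step 3 — Series Q: Q = ω₀L/R = 6.723e+05·0.00177/11.5 = 103.5.
Step 4 — Bandwidth: Δω = ω₀/Q = 6497 rad/s; BW = Δω/(2π) = 1034 Hz.

(a) f₀ = 1.07e+05 Hz  (b) Q = 103.5  (c) BW = 1034 Hz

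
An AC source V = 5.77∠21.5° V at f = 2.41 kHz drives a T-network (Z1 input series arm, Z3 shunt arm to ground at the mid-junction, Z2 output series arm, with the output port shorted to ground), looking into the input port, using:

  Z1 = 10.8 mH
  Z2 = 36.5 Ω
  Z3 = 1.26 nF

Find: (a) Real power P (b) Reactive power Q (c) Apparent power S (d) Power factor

Step 1 — Angular frequency: ω = 2π·f = 2π·2410 = 1.514e+04 rad/s.
Step 2 — Component impedances:
  Z1: Z = jωL = j·1.514e+04·0.0108 = 0 + j163.5 Ω
  Z2: Z = R = 36.5 Ω
  Z3: Z = 1/(jωC) = -j/(ω·C) = 0 - j5.241e+04 Ω
Step 3 — With the output port shorted to ground, the output series arm Z2 runs from the junction to ground; the shunt arm Z3 also runs from the junction to ground. They appear in parallel: Z3 || Z2 = 36.5 - j0.02542 Ω.
Step 4 — Series with input arm Z1: Z_in = Z1 + (Z3 || Z2) = 36.5 + j163.5 Ω = 167.5∠77.4° Ω.
Step 5 — Source phasor: V = 5.77∠21.5° V = 5.369 + j2.115 V.
Step 6 — Current: I = V / Z = 0.0193 - j0.02852 A = 0.03444∠-55.9° A.
Step 7 — Complex power: S = V·I* = 0.04329 + j0.1939 VA.
Step 8 — Real power: P = Re(S) = 0.04329 W.
Step 9 — Reactive power: Q = Im(S) = 0.1939 VAR.
Step 10 — Apparent power: |S| = 0.1987 VA.
Step 11 — Power factor: PF = P/|S| = 0.2179 (lagging).

(a) P = 0.04329 W  (b) Q = 0.1939 VAR  (c) S = 0.1987 VA  (d) PF = 0.2179 (lagging)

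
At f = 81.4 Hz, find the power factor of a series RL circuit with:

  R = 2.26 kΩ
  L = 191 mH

Step 1 — Angular frequency: ω = 2π·f = 2π·81.4 = 511.5 rad/s.
Step 2 — Component impedances:
  R: Z = R = 2260 Ω
  L: Z = jωL = j·511.5·0.191 = 0 + j97.69 Ω
Step 3 — Series combination: Z_total = R + L = 2260 + j97.69 Ω = 2262∠2.5° Ω.
Step 4 — Power factor: PF = cos(φ) = Re(Z)/|Z| = 2260/2262 = 0.9991.
Step 5 — Type: Im(Z) = 97.69 ⇒ lagging (phase φ = 2.5°).

PF = 0.9991 (lagging, φ = 2.5°)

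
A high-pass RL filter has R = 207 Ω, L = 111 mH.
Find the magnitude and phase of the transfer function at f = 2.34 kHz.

Step 1 — Angular frequency: ω = 2π·2340 = 1.47e+04 rad/s.
Step 2 — Transfer function: H(jω) = jωL/(R + jωL).
Step 3 — Numerator jωL = j·1632; denominator R + jωL = 207 + j1632.
Step 4 — H = 0.9842 + j0.1248.
Step 5 — Magnitude: |H| = 0.9921 (-0.1 dB); phase: φ = 7.2°.

|H| = 0.9921 (-0.1 dB), φ = 7.2°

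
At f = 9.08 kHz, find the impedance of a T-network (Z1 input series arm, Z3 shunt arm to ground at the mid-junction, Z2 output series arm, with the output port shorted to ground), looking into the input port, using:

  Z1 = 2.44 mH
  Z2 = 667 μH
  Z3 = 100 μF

Step 1 — Angular frequency: ω = 2π·f = 2π·9080 = 5.705e+04 rad/s.
Step 2 — Component impedances:
  Z1: Z = jωL = j·5.705e+04·0.00244 = 0 + j139.2 Ω
  Z2: Z = jωL = j·5.705e+04·0.000667 = 0 + j38.05 Ω
  Z3: Z = 1/(jωC) = -j/(ω·C) = 0 - j0.1753 Ω
Step 3 — With the output port shorted to ground, the output series arm Z2 runs from the junction to ground; the shunt arm Z3 also runs from the junction to ground. They appear in parallel: Z3 || Z2 = 0 - j0.1761 Ω.
Step 4 — Series with input arm Z1: Z_in = Z1 + (Z3 || Z2) = 0 + j139 Ω = 139∠90.0° Ω.

Z = 0 + j139 Ω = 139∠90.0° Ω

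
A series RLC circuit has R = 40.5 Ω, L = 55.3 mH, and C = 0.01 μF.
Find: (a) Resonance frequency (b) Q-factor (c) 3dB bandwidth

Step 1 — Resonance: ω₀ = 1/√(LC) = 1/√(0.0553·1e-08) = 4.252e+04 rad/s.
Step 2 — f₀ = ω₀/(2π) = 6768 Hz.
Step 3 — Series Q: Q = ω₀L/R = 4.252e+04·0.0553/40.5 = 58.06.
Step 4 — Bandwidth: Δω = ω₀/Q = 732.4 rad/s; BW = Δω/(2π) = 116.6 Hz.

(a) f₀ = 6768 Hz  (b) Q = 58.06  (c) BW = 116.6 Hz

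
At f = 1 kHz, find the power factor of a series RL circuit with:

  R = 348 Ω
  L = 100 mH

Step 1 — Angular frequency: ω = 2π·f = 2π·1000 = 6283 rad/s.
Step 2 — Component impedances:
  R: Z = R = 348 Ω
  L: Z = jωL = j·6283·0.1 = 0 + j628.3 Ω
Step 3 — Series combination: Z_total = R + L = 348 + j628.3 Ω = 718.3∠61.0° Ω.
Step 4 — Power factor: PF = cos(φ) = Re(Z)/|Z| = 348/718.3 = 0.4845.
Step 5 — Type: Im(Z) = 628.3 ⇒ lagging (phase φ = 61.0°).

PF = 0.4845 (lagging, φ = 61.0°)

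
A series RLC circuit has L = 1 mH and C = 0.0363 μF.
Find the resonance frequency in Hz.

Step 1 — Resonance condition Im(Z)=0 gives ω₀ = 1/√(LC).
Step 2 — ω₀ = 1/√(0.001·3.63e-08) = 1.66e+05 rad/s.
Step 3 — f₀ = ω₀/(2π) = 2.642e+04 Hz.

f₀ = 2.642e+04 Hz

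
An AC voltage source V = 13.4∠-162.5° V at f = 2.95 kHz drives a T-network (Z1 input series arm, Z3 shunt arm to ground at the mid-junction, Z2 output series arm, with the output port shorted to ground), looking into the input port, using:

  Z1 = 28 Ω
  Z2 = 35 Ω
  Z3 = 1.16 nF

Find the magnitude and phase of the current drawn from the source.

Step 1 — Angular frequency: ω = 2π·f = 2π·2950 = 1.854e+04 rad/s.
Step 2 — Component impedances:
  Z1: Z = R = 28 Ω
  Z2: Z = R = 35 Ω
  Z3: Z = 1/(jωC) = -j/(ω·C) = 0 - j4.651e+04 Ω
Step 3 — With the output port shorted to ground, the output series arm Z2 runs from the junction to ground; the shunt arm Z3 also runs from the junction to ground. They appear in parallel: Z3 || Z2 = 35 - j0.02634 Ω.
Step 4 — Series with input arm Z1: Z_in = Z1 + (Z3 || Z2) = 63 - j0.02634 Ω = 63∠-0.0° Ω.
Step 5 — Source phasor: V = 13.4∠-162.5° V = -12.78 - j4.029 V.
Step 6 — Ohm's law: I = V / Z_total = (-12.78 - j4.029) / (63 - j0.02634) = -0.2028 - j0.06404 A.
Step 7 — Convert to polar: |I| = 0.2127 A, ∠I = -162.5°.

I = 0.2127∠-162.5° A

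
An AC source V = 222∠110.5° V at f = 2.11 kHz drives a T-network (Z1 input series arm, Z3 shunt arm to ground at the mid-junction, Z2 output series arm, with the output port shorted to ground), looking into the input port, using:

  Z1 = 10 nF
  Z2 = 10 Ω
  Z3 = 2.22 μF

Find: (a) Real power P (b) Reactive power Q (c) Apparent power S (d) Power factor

Step 1 — Angular frequency: ω = 2π·f = 2π·2110 = 1.326e+04 rad/s.
Step 2 — Component impedances:
  Z1: Z = 1/(jωC) = -j/(ω·C) = 0 - j7543 Ω
  Z2: Z = R = 10 Ω
  Z3: Z = 1/(jωC) = -j/(ω·C) = 0 - j33.98 Ω
Step 3 — With the output port shorted to ground, the output series arm Z2 runs from the junction to ground; the shunt arm Z3 also runs from the junction to ground. They appear in parallel: Z3 || Z2 = 9.203 - j2.709 Ω.
Step 4 — Series with input arm Z1: Z_in = Z1 + (Z3 || Z2) = 9.203 - j7546 Ω = 7546∠-89.9° Ω.
Step 5 — Source phasor: V = 222∠110.5° V = -77.75 + j207.9 V.
Step 6 — Current: I = V / Z = -0.02757 - j0.01027 A = 0.02942∠-159.6° A.
Step 7 — Complex power: S = V·I* = 0.007966 - j6.531 VA.
Step 8 — Real power: P = Re(S) = 0.007966 W.
Step 9 — Reactive power: Q = Im(S) = -6.531 VAR.
Step 10 — Apparent power: |S| = 6.531 VA.
Step 11 — Power factor: PF = P/|S| = 0.00122 (leading).

(a) P = 0.007966 W  (b) Q = -6.531 VAR  (c) S = 6.531 VA  (d) PF = 0.00122 (leading)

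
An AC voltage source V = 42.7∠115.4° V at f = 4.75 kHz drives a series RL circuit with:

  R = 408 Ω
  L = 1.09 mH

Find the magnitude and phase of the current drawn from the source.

Step 1 — Angular frequency: ω = 2π·f = 2π·4750 = 2.985e+04 rad/s.
Step 2 — Component impedances:
  R: Z = R = 408 Ω
  L: Z = jωL = j·2.985e+04·0.00109 = 0 + j32.53 Ω
Step 3 — Series combination: Z_total = R + L = 408 + j32.53 Ω = 409.3∠4.6° Ω.
Step 4 — Source phasor: V = 42.7∠115.4° V = -18.32 + j38.57 V.
Step 5 — Ohm's law: I = V / Z_total = (-18.32 + j38.57) / (408 + j32.53) = -0.03712 + j0.0975 A.
Step 6 — Convert to polar: |I| = 0.1043 A, ∠I = 110.8°.

I = 0.1043∠110.8° A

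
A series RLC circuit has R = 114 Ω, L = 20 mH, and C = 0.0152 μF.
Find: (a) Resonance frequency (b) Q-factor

Step 1 — Resonance condition Im(Z)=0 gives ω₀ = 1/√(LC).
Step 2 — ω₀ = 1/√(0.02·1.52e-08) = 5.735e+04 rad/s.
Step 3 — f₀ = ω₀/(2π) = 9128 Hz.
Step 4 — Series Q: Q = ω₀L/R = 5.735e+04·0.02/114 = 10.06.

(a) f₀ = 9128 Hz  (b) Q = 10.06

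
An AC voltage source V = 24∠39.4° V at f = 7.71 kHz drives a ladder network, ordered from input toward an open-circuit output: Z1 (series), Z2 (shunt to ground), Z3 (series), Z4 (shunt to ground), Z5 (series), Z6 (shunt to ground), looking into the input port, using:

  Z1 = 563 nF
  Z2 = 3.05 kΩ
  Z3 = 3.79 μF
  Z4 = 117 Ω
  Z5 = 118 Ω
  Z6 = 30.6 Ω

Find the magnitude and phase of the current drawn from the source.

Step 1 — Angular frequency: ω = 2π·f = 2π·7710 = 4.844e+04 rad/s.
Step 2 — Component impedances:
  Z1: Z = 1/(jωC) = -j/(ω·C) = 0 - j36.67 Ω
  Z2: Z = R = 3050 Ω
  Z3: Z = 1/(jωC) = -j/(ω·C) = 0 - j5.447 Ω
  Z4: Z = R = 117 Ω
  Z5: Z = R = 118 Ω
  Z6: Z = R = 30.6 Ω
Step 3 — Ladder network (open output): work backward from the far end, alternating series and parallel combinations. Z_in = 64.09 - j41.89 Ω = 76.57∠-33.2° Ω.
Step 4 — Source phasor: V = 24∠39.4° V = 18.55 + j15.23 V.
Step 5 — Ohm's law: I = V / Z_total = (18.55 + j15.23) / (64.09 - j41.89) = 0.09392 + j0.2991 A.
Step 6 — Convert to polar: |I| = 0.3135 A, ∠I = 72.6°.

I = 0.3135∠72.6° A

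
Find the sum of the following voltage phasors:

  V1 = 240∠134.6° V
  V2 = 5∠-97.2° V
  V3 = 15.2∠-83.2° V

Step 1 — Convert each phasor to rectangular form:
  V1 = 240·(cos(134.6°) + j·sin(134.6°)) = -168.5 + j170.9 V
  V2 = 5·(cos(-97.2°) + j·sin(-97.2°)) = -0.6267 - j4.961 V
  V3 = 15.2·(cos(-83.2°) + j·sin(-83.2°)) = 1.8 - j15.09 V
Step 2 — Sum components: V_total = -167.3 + j150.8 V.
Step 3 — Convert to polar: |V_total| = 225.3 V, ∠V_total = 138.0°.

V_total = 225.3∠138.0° V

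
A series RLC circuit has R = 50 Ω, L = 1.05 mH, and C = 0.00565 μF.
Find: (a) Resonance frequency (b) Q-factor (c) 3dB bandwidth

Step 1 — Resonance: ω₀ = 1/√(LC) = 1/√(0.00105·5.65e-09) = 4.106e+05 rad/s.
Step 2 — f₀ = ω₀/(2π) = 6.534e+04 Hz.
Step 3 — Series Q: Q = ω₀L/R = 4.106e+05·0.00105/50 = 8.622.
Step 4 — Bandwidth: Δω = ω₀/Q = 4.762e+04 rad/s; BW = Δω/(2π) = 7579 Hz.

(a) f₀ = 6.534e+04 Hz  (b) Q = 8.622  (c) BW = 7579 Hz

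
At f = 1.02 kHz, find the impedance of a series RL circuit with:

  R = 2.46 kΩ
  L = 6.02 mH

Step 1 — Angular frequency: ω = 2π·f = 2π·1020 = 6409 rad/s.
Step 2 — Component impedances:
  R: Z = R = 2460 Ω
  L: Z = jωL = j·6409·0.00602 = 0 + j38.58 Ω
Step 3 — Series combination: Z_total = R + L = 2460 + j38.58 Ω = 2460∠0.9° Ω.

Z = 2460 + j38.58 Ω = 2460∠0.9° Ω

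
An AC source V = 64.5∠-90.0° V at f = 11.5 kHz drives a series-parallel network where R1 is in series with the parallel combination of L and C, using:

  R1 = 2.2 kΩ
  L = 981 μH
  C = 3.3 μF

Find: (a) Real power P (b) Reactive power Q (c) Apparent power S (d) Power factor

Step 1 — Angular frequency: ω = 2π·f = 2π·1.15e+04 = 7.226e+04 rad/s.
Step 2 — Component impedances:
  R1: Z = R = 2200 Ω
  L: Z = jωL = j·7.226e+04·0.000981 = 0 + j70.88 Ω
  C: Z = 1/(jωC) = -j/(ω·C) = 0 - j4.194 Ω
Step 3 — Parallel branch: L || C = 1/(1/L + 1/C) = 0 - j4.458 Ω.
Step 4 — Series with R1: Z_total = R1 + (L || C) = 2200 - j4.458 Ω = 2200∠-0.1° Ω.
Step 5 — Source phasor: V = 64.5∠-90.0° V = 0 - j64.5 V.
Step 6 — Current: I = V / Z = 5.94e-05 - j0.02932 A = 0.02932∠-89.9° A.
Step 7 — Complex power: S = V·I* = 1.891 - j0.003831 VA.
Step 8 — Real power: P = Re(S) = 1.891 W.
Step 9 — Reactive power: Q = Im(S) = -0.003831 VAR.
Step 10 — Apparent power: |S| = 1.891 VA.
Step 11 — Power factor: PF = P/|S| = 1 (leading).

(a) P = 1.891 W  (b) Q = -0.003831 VAR  (c) S = 1.891 VA  (d) PF = 1 (leading)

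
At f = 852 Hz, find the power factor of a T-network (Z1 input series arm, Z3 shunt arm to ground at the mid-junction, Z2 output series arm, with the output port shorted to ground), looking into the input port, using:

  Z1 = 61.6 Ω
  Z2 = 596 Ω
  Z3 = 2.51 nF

Step 1 — Angular frequency: ω = 2π·f = 2π·852 = 5353 rad/s.
Step 2 — Component impedances:
  Z1: Z = R = 61.6 Ω
  Z2: Z = R = 596 Ω
  Z3: Z = 1/(jωC) = -j/(ω·C) = 0 - j7.442e+04 Ω
Step 3 — With the output port shorted to ground, the output series arm Z2 runs from the junction to ground; the shunt arm Z3 also runs from the junction to ground. They appear in parallel: Z3 || Z2 = 596 - j4.773 Ω.
Step 4 — Series with input arm Z1: Z_in = Z1 + (Z3 || Z2) = 657.6 - j4.773 Ω = 657.6∠-0.4° Ω.
Step 5 — Power factor: PF = cos(φ) = Re(Z)/|Z| = 657.6/657.6 = 1.
Step 6 — Type: Im(Z) = -4.773 ⇒ leading (phase φ = -0.4°).

PF = 1 (leading, φ = -0.4°)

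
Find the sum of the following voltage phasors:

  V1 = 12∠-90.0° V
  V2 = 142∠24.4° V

Step 1 — Convert each phasor to rectangular form:
  V1 = 12·(cos(-90.0°) + j·sin(-90.0°)) = 0 - j12 V
  V2 = 142·(cos(24.4°) + j·sin(24.4°)) = 129.3 + j58.66 V
Step 2 — Sum components: V_total = 129.3 + j46.66 V.
Step 3 — Convert to polar: |V_total| = 137.5 V, ∠V_total = 19.8°.

V_total = 137.5∠19.8° V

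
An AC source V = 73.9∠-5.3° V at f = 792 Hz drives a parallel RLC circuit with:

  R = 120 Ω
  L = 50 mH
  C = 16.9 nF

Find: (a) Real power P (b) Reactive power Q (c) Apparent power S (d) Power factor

Step 1 — Angular frequency: ω = 2π·f = 2π·792 = 4976 rad/s.
Step 2 — Component impedances:
  R: Z = R = 120 Ω
  L: Z = jωL = j·4976·0.05 = 0 + j248.8 Ω
  C: Z = 1/(jωC) = -j/(ω·C) = 0 - j1.189e+04 Ω
Step 3 — Parallel combination: 1/Z_total = 1/R + 1/L + 1/C; Z_total = 98.12 + j46.33 Ω = 108.5∠25.3° Ω.
Step 4 — Source phasor: V = 73.9∠-5.3° V = 73.58 - j6.826 V.
Step 5 — Current: I = V / Z = 0.5863 - j0.3464 A = 0.681∠-30.6° A.
Step 6 — Complex power: S = V·I* = 45.51 + j21.49 VA.
Step 7 — Real power: P = Re(S) = 45.51 W.
Step 8 — Reactive power: Q = Im(S) = 21.49 VAR.
Step 9 — Apparent power: |S| = 50.33 VA.
Step 10 — Power factor: PF = P/|S| = 0.9043 (lagging).

(a) P = 45.51 W  (b) Q = 21.49 VAR  (c) S = 50.33 VA  (d) PF = 0.9043 (lagging)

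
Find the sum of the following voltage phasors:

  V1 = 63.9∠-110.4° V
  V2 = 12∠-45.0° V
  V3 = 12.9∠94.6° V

Step 1 — Convert each phasor to rectangular form:
  V1 = 63.9·(cos(-110.4°) + j·sin(-110.4°)) = -22.27 - j59.89 V
  V2 = 12·(cos(-45.0°) + j·sin(-45.0°)) = 8.485 - j8.485 V
  V3 = 12.9·(cos(94.6°) + j·sin(94.6°)) = -1.035 + j12.86 V
Step 2 — Sum components: V_total = -14.82 - j55.52 V.
Step 3 — Convert to polar: |V_total| = 57.46 V, ∠V_total = -104.9°.

V_total = 57.46∠-104.9° V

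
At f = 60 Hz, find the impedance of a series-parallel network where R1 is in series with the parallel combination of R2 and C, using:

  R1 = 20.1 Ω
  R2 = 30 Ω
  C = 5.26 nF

Step 1 — Angular frequency: ω = 2π·f = 2π·60 = 377 rad/s.
Step 2 — Component impedances:
  R1: Z = R = 20.1 Ω
  R2: Z = R = 30 Ω
  C: Z = 1/(jωC) = -j/(ω·C) = 0 - j5.043e+05 Ω
Step 3 — Parallel branch: R2 || C = 1/(1/R2 + 1/C) = 30 - j0.001785 Ω.
Step 4 — Series with R1: Z_total = R1 + (R2 || C) = 50.1 - j0.001785 Ω = 50.1∠-0.0° Ω.

Z = 50.1 - j0.001785 Ω = 50.1∠-0.0° Ω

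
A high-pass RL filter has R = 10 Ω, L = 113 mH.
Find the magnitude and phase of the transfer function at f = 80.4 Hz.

Step 1 — Angular frequency: ω = 2π·80.4 = 505.2 rad/s.
Step 2 — Transfer function: H(jω) = jωL/(R + jωL).
Step 3 — Numerator jωL = j·57.08; denominator R + jωL = 10 + j57.08.
Step 4 — H = 0.9702 + j0.17.
Step 5 — Magnitude: |H| = 0.985 (-0.1 dB); phase: φ = 9.9°.

|H| = 0.985 (-0.1 dB), φ = 9.9°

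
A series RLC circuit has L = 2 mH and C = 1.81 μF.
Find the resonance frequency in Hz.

Step 1 — Resonance condition Im(Z)=0 gives ω₀ = 1/√(LC).
Step 2 — ω₀ = 1/√(0.002·1.81e-06) = 1.662e+04 rad/s.
Step 3 — f₀ = ω₀/(2π) = 2645 Hz.

f₀ = 2645 Hz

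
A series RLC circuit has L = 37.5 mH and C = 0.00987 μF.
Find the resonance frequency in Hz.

Step 1 — Resonance condition Im(Z)=0 gives ω₀ = 1/√(LC).
Step 2 — ω₀ = 1/√(0.0375·9.87e-09) = 5.198e+04 rad/s.
Step 3 — f₀ = ω₀/(2π) = 8273 Hz.

f₀ = 8273 Hz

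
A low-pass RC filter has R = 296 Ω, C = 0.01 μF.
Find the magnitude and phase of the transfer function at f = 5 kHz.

Step 1 — Angular frequency: ω = 2π·5000 = 3.142e+04 rad/s.
Step 2 — Transfer function: H(jω) = 1/(1 + jωRC).
Step 3 — Denominator: 1 + jωRC = 1 + j·3.142e+04·296·1e-08 = 1 + j0.09299.
Step 4 — H = 0.9914 - j0.09219.
Step 5 — Magnitude: |H| = 0.9957 (-0.0 dB); phase: φ = -5.3°.

|H| = 0.9957 (-0.0 dB), φ = -5.3°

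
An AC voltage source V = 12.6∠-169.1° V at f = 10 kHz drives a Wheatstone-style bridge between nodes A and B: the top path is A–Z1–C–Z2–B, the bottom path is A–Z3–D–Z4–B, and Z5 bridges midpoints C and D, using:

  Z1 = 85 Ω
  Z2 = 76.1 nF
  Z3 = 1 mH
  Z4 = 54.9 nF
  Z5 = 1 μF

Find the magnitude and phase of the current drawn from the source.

Step 1 — Angular frequency: ω = 2π·f = 2π·1e+04 = 6.283e+04 rad/s.
Step 2 — Component impedances:
  Z1: Z = R = 85 Ω
  Z2: Z = 1/(jωC) = -j/(ω·C) = 0 - j209.1 Ω
  Z3: Z = jωL = j·6.283e+04·0.001 = 0 + j62.83 Ω
  Z4: Z = 1/(jωC) = -j/(ω·C) = 0 - j289.9 Ω
  Z5: Z = 1/(jωC) = -j/(ω·C) = 0 - j15.92 Ω
Step 3 — Bridge requires nodal analysis (the Z5 bridge couples midpoints C and D, so the two paths cannot be reduced to a simple series/parallel combination). Setting node B to ground and injecting 1 A at node A, the 3-node admittance system at A, C, D solves to V_A = Z_AB = 26.04 - j78.39 Ω = 82.6∠-71.6° Ω.
Step 4 — Source phasor: V = 12.6∠-169.1° V = -12.37 - j2.383 V.
Step 5 — Ohm's law: I = V / Z_total = (-12.37 - j2.383) / (26.04 - j78.39) = -0.01985 - j0.1512 A.
Step 6 — Convert to polar: |I| = 0.1525 A, ∠I = -97.5°.

I = 0.1525∠-97.5° A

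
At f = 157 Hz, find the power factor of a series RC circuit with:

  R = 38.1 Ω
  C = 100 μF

Step 1 — Angular frequency: ω = 2π·f = 2π·157 = 986.5 rad/s.
Step 2 — Component impedances:
  R: Z = R = 38.1 Ω
  C: Z = 1/(jωC) = -j/(ω·C) = 0 - j10.14 Ω
Step 3 — Series combination: Z_total = R + C = 38.1 - j10.14 Ω = 39.43∠-14.9° Ω.
Step 4 — Power factor: PF = cos(φ) = Re(Z)/|Z| = 38.1/39.426 = 0.9664.
Step 5 — Type: Im(Z) = -10.14 ⇒ leading (phase φ = -14.9°).

PF = 0.9664 (leading, φ = -14.9°)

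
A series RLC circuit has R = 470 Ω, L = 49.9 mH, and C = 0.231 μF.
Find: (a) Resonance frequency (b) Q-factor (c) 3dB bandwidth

Step 1 — Resonance condition Im(Z)=0 gives ω₀ = 1/√(LC).
Step 2 — ω₀ = 1/√(0.0499·2.31e-07) = 9314 rad/s.
Step 3 — f₀ = ω₀/(2π) = 1482 Hz.
Step 4 — Series Q: Q = ω₀L/R = 9314·0.0499/470 = 0.9889.
Step 5 — 3dB bandwidth: Δω = ω₀/Q = 9419 rad/s; BW = Δω/(2π) = 1499 Hz.

(a) f₀ = 1482 Hz  (b) Q = 0.9889  (c) BW = 1499 Hz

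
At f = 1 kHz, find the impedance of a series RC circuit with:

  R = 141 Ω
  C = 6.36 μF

Step 1 — Angular frequency: ω = 2π·f = 2π·1000 = 6283 rad/s.
Step 2 — Component impedances:
  R: Z = R = 141 Ω
  C: Z = 1/(jωC) = -j/(ω·C) = 0 - j25.02 Ω
Step 3 — Series combination: Z_total = R + C = 141 - j25.02 Ω = 143.2∠-10.1° Ω.

Z = 141 - j25.02 Ω = 143.2∠-10.1° Ω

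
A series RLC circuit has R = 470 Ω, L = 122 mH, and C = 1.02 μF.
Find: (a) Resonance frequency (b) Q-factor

Step 1 — Resonance condition Im(Z)=0 gives ω₀ = 1/√(LC).
Step 2 — ω₀ = 1/√(0.122·1.02e-06) = 2835 rad/s.
Step 3 — f₀ = ω₀/(2π) = 451.2 Hz.
Step 4 — Series Q: Q = ω₀L/R = 2835·0.122/470 = 0.7358.

(a) f₀ = 451.2 Hz  (b) Q = 0.7358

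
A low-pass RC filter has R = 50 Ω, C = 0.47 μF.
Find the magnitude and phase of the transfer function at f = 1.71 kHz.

Step 1 — Angular frequency: ω = 2π·1710 = 1.074e+04 rad/s.
Step 2 — Transfer function: H(jω) = 1/(1 + jωRC).
Step 3 — Denominator: 1 + jωRC = 1 + j·1.074e+04·50·4.7e-07 = 1 + j0.2525.
Step 4 — H = 0.9401 - j0.2374.
Step 5 — Magnitude: |H| = 0.9696 (-0.3 dB); phase: φ = -14.2°.

|H| = 0.9696 (-0.3 dB), φ = -14.2°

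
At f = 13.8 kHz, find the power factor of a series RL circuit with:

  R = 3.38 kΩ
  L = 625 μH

Step 1 — Angular frequency: ω = 2π·f = 2π·1.38e+04 = 8.671e+04 rad/s.
Step 2 — Component impedances:
  R: Z = R = 3380 Ω
  L: Z = jωL = j·8.671e+04·0.000625 = 0 + j54.19 Ω
Step 3 — Series combination: Z_total = R + L = 3380 + j54.19 Ω = 3380∠0.9° Ω.
Step 4 — Power factor: PF = cos(φ) = Re(Z)/|Z| = 3380/3380.4 = 0.9999.
Step 5 — Type: Im(Z) = 54.19 ⇒ lagging (phase φ = 0.9°).

PF = 0.9999 (lagging, φ = 0.9°)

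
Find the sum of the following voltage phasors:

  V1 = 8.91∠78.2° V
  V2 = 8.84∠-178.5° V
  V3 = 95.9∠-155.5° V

Step 1 — Convert each phasor to rectangular form:
  V1 = 8.91·(cos(78.2°) + j·sin(78.2°)) = 1.822 + j8.722 V
  V2 = 8.84·(cos(-178.5°) + j·sin(-178.5°)) = -8.837 - j0.2314 V
  V3 = 95.9·(cos(-155.5°) + j·sin(-155.5°)) = -87.27 - j39.77 V
Step 2 — Sum components: V_total = -94.28 - j31.28 V.
Step 3 — Convert to polar: |V_total| = 99.33 V, ∠V_total = -161.6°.

V_total = 99.33∠-161.6° V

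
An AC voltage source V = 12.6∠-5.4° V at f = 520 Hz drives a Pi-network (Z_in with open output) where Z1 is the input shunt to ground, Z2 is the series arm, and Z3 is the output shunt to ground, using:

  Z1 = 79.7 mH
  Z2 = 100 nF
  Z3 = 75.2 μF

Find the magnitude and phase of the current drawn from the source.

Step 1 — Angular frequency: ω = 2π·f = 2π·520 = 3267 rad/s.
Step 2 — Component impedances:
  Z1: Z = jωL = j·3267·0.0797 = 0 + j260.4 Ω
  Z2: Z = 1/(jωC) = -j/(ω·C) = 0 - j3061 Ω
  Z3: Z = 1/(jωC) = -j/(ω·C) = 0 - j4.07 Ω
Step 3 — With open output, the series arm Z2 and the output shunt Z3 appear in series to ground: Z2 + Z3 = 0 - j3065 Ω.
Step 4 — Parallel with input shunt Z1: Z_in = Z1 || (Z2 + Z3) = 0 + j284.6 Ω = 284.6∠90.0° Ω.
Step 5 — Source phasor: V = 12.6∠-5.4° V = 12.54 - j1.186 V.
Step 6 — Ohm's law: I = V / Z_total = (12.54 - j1.186) / (0 + j284.6) = -0.004167 - j0.04408 A.
Step 7 — Convert to polar: |I| = 0.04428 A, ∠I = -95.4°.

I = 0.04428∠-95.4° A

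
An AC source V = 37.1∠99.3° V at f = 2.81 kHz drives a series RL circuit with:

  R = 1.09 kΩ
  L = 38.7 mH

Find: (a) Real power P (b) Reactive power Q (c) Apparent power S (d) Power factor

Step 1 — Angular frequency: ω = 2π·f = 2π·2810 = 1.766e+04 rad/s.
Step 2 — Component impedances:
  R: Z = R = 1090 Ω
  L: Z = jωL = j·1.766e+04·0.0387 = 0 + j683.3 Ω
Step 3 — Series combination: Z_total = R + L = 1090 + j683.3 Ω = 1286∠32.1° Ω.
Step 4 — Source phasor: V = 37.1∠99.3° V = -5.996 + j36.61 V.
Step 5 — Current: I = V / Z = 0.01117 + j0.02659 A = 0.02884∠67.2° A.
Step 6 — Complex power: S = V·I* = 0.9065 + j0.5683 VA.
Step 7 — Real power: P = Re(S) = 0.9065 W.
Step 8 — Reactive power: Q = Im(S) = 0.5683 VAR.
Step 9 — Apparent power: |S| = 1.07 VA.
Step 10 — Power factor: PF = P/|S| = 0.8473 (lagging).

(a) P = 0.9065 W  (b) Q = 0.5683 VAR  (c) S = 1.07 VA  (d) PF = 0.8473 (lagging)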